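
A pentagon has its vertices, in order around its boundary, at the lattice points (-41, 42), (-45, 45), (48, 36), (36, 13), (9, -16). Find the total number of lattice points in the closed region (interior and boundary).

2694

By the shoelace formula, twice the signed area is |((-41)·45 − (-45)·42) + ((-45)·36 − 48·45) + (48·13 − 36·36) + (36·(-16) − 9·13) + (9·42 − (-41)·(-16))| = 5378, so the area is 2689.
Along each edge there are gcd(|Δx|,|Δy|)+1 lattice points, so counting each shared vertex once the boundary has gcd(4,3) + gcd(93,9) + gcd(12,23) + gcd(27,29) + gcd(50,58) = 1+3+1+1+2 = 8.
Pick's theorem gives I = A − B/2 + 1 = 2689 − 8/2 + 1 = 2686, so the closed region contains I + B = 2686 + 8 = 2694 lattice points.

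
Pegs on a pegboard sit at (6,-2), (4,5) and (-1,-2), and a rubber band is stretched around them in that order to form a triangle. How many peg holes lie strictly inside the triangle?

21

The shoelace formula gives twice the area as |[6·5 − 4·(-2)] + [4·(-2) − (-1)·5] + [(-1)·(-2) − 6·(-2)]| = 49, so the area is 49/2.
The number of boundary lattice points is Σ gcd(|Δx|,|Δy|) = gcd(2,7) + gcd(5,7) + gcd(7,0) = 1+1+7 = 9.
By Pick's theorem A = I + B/2 − 1, so I = 49/2 − 9/2 + 1 = 21.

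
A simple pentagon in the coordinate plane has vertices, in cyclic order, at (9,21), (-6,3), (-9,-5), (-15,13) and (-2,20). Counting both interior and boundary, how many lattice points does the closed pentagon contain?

246

By the shoelace formula, twice the signed area is |[9·3 − (-6)·21] + [(-6)·(-5) − (-9)·3] + [(-9)·13 − (-15)·(-5)] + [(-15)·20 − (-2)·13] + [(-2)·21 − 9·20]| = 478, so the area is 239.
The number of boundary lattice points is Σ gcd(|Δx|,|Δy|) = gcd(15,18) + gcd(3,8) + gcd(6,18) + gcd(13,7) + gcd(11,1) = 3+1+6+1+1 = 12.
Pick's theorem gives I = A − B/2 + 1 = 239 − 12/2 + 1 = 234, so the closed region contains I + B = 234 + 12 = 246 lattice points.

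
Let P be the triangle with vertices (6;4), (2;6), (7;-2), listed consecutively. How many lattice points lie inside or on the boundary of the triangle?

By the shoelace formula, twice the signed area is |(6·6 − 2·4) + (2·(-2) − 7·6) + (7·4 − 6·(-2))| = 22, so the area is 11.
Summing gcd(|Δx|,|Δy|) over the edges gives the boundary count: gcd(4,2) + gcd(5,8) + gcd(1,6) = 2+1+1 = 4.
Pick's theorem gives I = A − B/2 + 1 = 11 − 4/2 + 1 = 10, so the closed region contains I + B = 10 + 4 = 14 lattice points.

14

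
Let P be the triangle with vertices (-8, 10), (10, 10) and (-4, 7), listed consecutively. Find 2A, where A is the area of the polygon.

Using the shoelace formula, 2A = |((-8)·10 − 10·10) + (10·7 − (-4)·10) + ((-4)·10 − (-8)·7)| = 54, so the area is 27.

54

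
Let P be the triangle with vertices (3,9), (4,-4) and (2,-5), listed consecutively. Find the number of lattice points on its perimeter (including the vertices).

Along each edge there are gcd(|Δx|,|Δy|)+1 lattice points, so counting each shared vertex once the boundary has gcd(1,13) + gcd(2,1) + gcd(1,14) = 1+1+1 = 3.

3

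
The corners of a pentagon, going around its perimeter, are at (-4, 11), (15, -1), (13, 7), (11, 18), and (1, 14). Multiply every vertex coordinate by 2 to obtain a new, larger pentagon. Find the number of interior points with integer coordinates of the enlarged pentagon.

Using the shoelace formula, 2A = |[(-4)·(-1) − 15·11] + [15·7 − 13·(-1)] + [13·18 − 11·7] + [11·14 − 1·18] + [1·11 − (-4)·14]| = 317, so the area is 317/2.
Along each edge there are gcd(|Δx|,|Δy|)+1 lattice points, so counting each shared vertex once the boundary has gcd(19,12) + gcd(2,8) + gcd(2,11) + gcd(10,4) + gcd(5,3) = 1+2+1+2+1 = 7.
Scaling by 2 multiplies the area by 2² = 4 (so the new area is 634) and multiplies the boundary lattice-point count by 2, giving 14.
By Pick's theorem, the interior count of the dilated polygon is 634 − 14/2 + 1 = 628.

628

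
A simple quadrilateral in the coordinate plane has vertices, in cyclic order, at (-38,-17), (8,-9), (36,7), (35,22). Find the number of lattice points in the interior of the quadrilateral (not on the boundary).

820

By the shoelace formula, twice the signed area is |((-38)·(-9) − 8·(-17)) + (8·7 − 36·(-9)) + (36·22 − 35·7) + (35·(-17) − (-38)·22)| = 1646, so the area is 823.
The number of boundary lattice points is Σ gcd(|Δx|,|Δy|) = gcd(46,8) + gcd(28,16) + gcd(1,15) + gcd(73,39) = 2+4+1+1 = 8.
Pick's theorem gives I = A − B/2 + 1 = 823 − 8/2 + 1 = 820.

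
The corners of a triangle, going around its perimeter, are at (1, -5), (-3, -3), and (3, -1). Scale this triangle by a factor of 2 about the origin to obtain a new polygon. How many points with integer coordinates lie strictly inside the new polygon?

35

By the shoelace formula, twice the signed area is |(1·(-3) − (-3)·(-5)) + ((-3)·(-1) − 3·(-3)) + (3·(-5) − 1·(-1))| = 20, so the area is 10.
The number of boundary lattice points is Σ gcd(|Δx|,|Δy|) = gcd(4,2) + gcd(6,2) + gcd(2,4) = 2+2+2 = 6.
Scaling by 2 multiplies the area by 2² = 4 (so the new area is 40) and multiplies the boundary lattice-point count by 2, giving 12.
By Pick's theorem, the interior count of the dilated polygon is 40 − 12/2 + 1 = 35.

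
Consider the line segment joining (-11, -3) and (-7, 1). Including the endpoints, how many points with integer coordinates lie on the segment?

5

The number of lattice points on a segment between lattice points is gcd(|Δx|,|Δy|) + 1 = gcd(4,4) + 1 = 4 + 1 = 5.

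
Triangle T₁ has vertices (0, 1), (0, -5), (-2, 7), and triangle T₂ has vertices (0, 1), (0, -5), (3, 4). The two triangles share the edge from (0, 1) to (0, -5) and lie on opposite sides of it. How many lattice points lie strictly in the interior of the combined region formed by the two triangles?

The union is the simple quadrilateral with vertices (0, 1), (-2, 7), (0, -5), (3, 4) in order.
By the shoelace formula, twice the signed area is |(0·7 − (-2)·1) + ((-2)·(-5) − 0·7) + (0·4 − 3·(-5)) + (3·1 − 0·4)| = 30, so the area is 15.
Along each edge there are gcd(|Δx|,|Δy|)+1 lattice points, so counting each shared vertex once the boundary has gcd(2,6) + gcd(2,12) + gcd(3,9) + gcd(3,3) = 2+2+3+3 = 10.
By Pick's theorem I = A − B/2 + 1 = 15 − 10/2 + 1 = 11.

11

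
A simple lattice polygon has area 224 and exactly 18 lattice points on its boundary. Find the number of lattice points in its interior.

From Pick's theorem, I = A − B/2 + 1 = 224 − 18/2 + 1 = 216.

216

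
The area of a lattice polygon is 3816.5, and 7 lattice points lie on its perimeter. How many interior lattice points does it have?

Pick's theorem A = I + B/2 − 1 rearranges to I = A − B/2 + 1 = 3816.5 − 7/2 + 1 = 3814.

3814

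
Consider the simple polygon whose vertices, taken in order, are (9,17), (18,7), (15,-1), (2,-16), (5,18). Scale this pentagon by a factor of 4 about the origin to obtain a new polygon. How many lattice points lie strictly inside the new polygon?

4511

By the shoelace formula, twice the signed area is |(9·7 − 18·17) + (18·(-1) − 15·7) + (15·(-16) − 2·(-1)) + (2·18 − 5·(-16)) + (5·17 − 9·18)| = 565, so the area is 565/2.
Summing gcd(|Δx|,|Δy|) over the edges gives the boundary count: gcd(9,10) + gcd(3,8) + gcd(13,15) + gcd(3,34) + gcd(4,1) = 1+1+1+1+1 = 5.
Scaling by 4 multiplies the area by 4² = 16 (so the new area is 4520) and multiplies the boundary lattice-point count by 4, giving 20.
By Pick's theorem, the interior count of the dilated polygon is 4520 − 20/2 + 1 = 4511.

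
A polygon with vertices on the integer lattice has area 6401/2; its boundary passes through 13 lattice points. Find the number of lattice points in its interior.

From Pick's theorem, I = A − B/2 + 1 = 6401/2 − 13/2 + 1 = 3195.

3195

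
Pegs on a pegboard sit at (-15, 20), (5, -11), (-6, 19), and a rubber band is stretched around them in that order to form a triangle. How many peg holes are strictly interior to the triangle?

129

Using the shoelace formula, 2A = |[(-15)·(-11) − 5·20] + [5·19 − (-6)·(-11)] + [(-6)·20 − (-15)·19]| = 259, so the area is 129.5.
Summing gcd(|Δx|,|Δy|) over the edges gives the boundary count: gcd(20,31) + gcd(11,30) + gcd(9,1) = 1+1+1 = 3.
Pick's theorem gives I = A − B/2 + 1 = 129.5 − 3/2 + 1 = 129.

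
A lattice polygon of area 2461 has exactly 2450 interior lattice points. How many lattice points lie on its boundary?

Pick's theorem gives A = I + B/2 − 1, so B = 2(A − I + 1) = 2(2461 − 2450 + 1) = 24.

24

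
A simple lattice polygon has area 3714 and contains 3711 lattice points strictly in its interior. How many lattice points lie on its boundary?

Pick's theorem gives A = I + B/2 − 1, so B = 2(A − I + 1) = 2(3714 − 3711 + 1) = 8.

8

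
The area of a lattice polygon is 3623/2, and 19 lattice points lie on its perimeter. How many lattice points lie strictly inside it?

Pick's theorem A = I + B/2 − 1 rearranges to I = A − B/2 + 1 = 3623/2 − 19/2 + 1 = 1803.

1803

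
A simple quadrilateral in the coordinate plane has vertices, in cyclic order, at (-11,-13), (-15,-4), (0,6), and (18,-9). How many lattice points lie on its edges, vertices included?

The number of boundary lattice points is Σ gcd(|Δx|,|Δy|) = gcd(4,9) + gcd(15,10) + gcd(18,15) + gcd(29,4) = 1+5+3+1 = 10.

10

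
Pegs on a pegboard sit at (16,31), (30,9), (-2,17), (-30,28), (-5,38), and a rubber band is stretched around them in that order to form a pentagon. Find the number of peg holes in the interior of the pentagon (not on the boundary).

Using the shoelace formula, 2A = |(16·9 − 30·31) + (30·17 − (-2)·9) + ((-2)·28 − (-30)·17) + ((-30)·38 − (-5)·28) + ((-5)·31 − 16·38)| = 1567, so the area is 1567/2.
Summing gcd(|Δx|,|Δy|) over the edges gives the boundary count: gcd(14,22) + gcd(32,8) + gcd(28,11) + gcd(25,10) + gcd(21,7) = 2+8+1+5+7 = 23.
Pick's theorem gives I = A − B/2 + 1 = 1567/2 − 23/2 + 1 = 773.

773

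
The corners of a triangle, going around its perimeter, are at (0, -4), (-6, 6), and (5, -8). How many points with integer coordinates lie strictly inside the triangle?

12

Using the shoelace formula, 2A = |[0·6 − (-6)·(-4)] + [(-6)·(-8) − 5·6] + [5·(-4) − 0·(-8)]| = 26, so the area is 13.
The number of boundary lattice points is Σ gcd(|Δx|,|Δy|) = gcd(6,10) + gcd(11,14) + gcd(5,4) = 2+1+1 = 4.
By Pick's theorem A = I + B/2 − 1, so I = 13 − 4/2 + 1 = 12.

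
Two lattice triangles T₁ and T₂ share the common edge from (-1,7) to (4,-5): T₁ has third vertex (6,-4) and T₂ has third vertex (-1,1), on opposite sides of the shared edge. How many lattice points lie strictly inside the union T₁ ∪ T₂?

The union is the simple quadrilateral with vertices (-1,7), (6,-4), (4,-5), (-1,1) in order.
The shoelace formula gives twice the area as |[(-1)·(-4) − 6·7] + [6·(-5) − 4·(-4)] + [4·1 − (-1)·(-5)] + [(-1)·7 − (-1)·1]| = 59, so the area is 29.5.
Along each edge there are gcd(|Δx|,|Δy|)+1 lattice points, so counting each shared vertex once the boundary has gcd(7,11) + gcd(2,1) + gcd(5,6) + gcd(0,6) = 1+1+1+6 = 9.
By Pick's theorem I = A − B/2 + 1 = 29.5 − 9/2 + 1 = 26.

26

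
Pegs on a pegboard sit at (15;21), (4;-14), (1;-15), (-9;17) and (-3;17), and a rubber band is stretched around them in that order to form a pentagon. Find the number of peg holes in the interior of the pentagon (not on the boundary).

By the shoelace formula, twice the signed area is |[15·(-14) − 4·21] + [4·(-15) − 1·(-14)] + [1·17 − (-9)·(-15)] + [(-9)·17 − (-3)·17] + [(-3)·21 − 15·17]| = 878, so the area is 439.
The number of boundary lattice points is Σ gcd(|Δx|,|Δy|) = gcd(11,35) + gcd(3,1) + gcd(10,32) + gcd(6,0) + gcd(18,4) = 1+1+2+6+2 = 12.
By Pick's theorem A = I + B/2 − 1, so I = 439 − 12/2 + 1 = 434.

434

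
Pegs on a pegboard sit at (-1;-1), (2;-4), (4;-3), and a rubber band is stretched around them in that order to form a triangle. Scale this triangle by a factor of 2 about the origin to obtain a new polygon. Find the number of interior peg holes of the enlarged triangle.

14

By the shoelace formula, twice the signed area is |((-1)·(-4) − 2·(-1)) + (2·(-3) − 4·(-4)) + (4·(-1) − (-1)·(-3))| = 9, so the area is 4.5.
The number of boundary lattice points is Σ gcd(|Δx|,|Δy|) = gcd(3,3) + gcd(2,1) + gcd(5,2) = 3+1+1 = 5.
Scaling by 2 multiplies the area by 2² = 4 (so the new area is 18) and multiplies the boundary lattice-point count by 2, giving 10.
By Pick's theorem, the interior count of the dilated polygon is 18 − 10/2 + 1 = 14.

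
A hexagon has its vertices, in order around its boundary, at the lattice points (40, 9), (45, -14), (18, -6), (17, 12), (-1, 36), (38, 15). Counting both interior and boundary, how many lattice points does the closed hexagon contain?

By the shoelace formula, twice the signed area is |[40·(-14) − 45·9] + [45·(-6) − 18·(-14)] + [18·12 − 17·(-6)] + [17·36 − (-1)·12] + [(-1)·15 − 38·36] + [38·9 − 40·15]| = 1682, so the area is 841.
The number of boundary lattice points is Σ gcd(|Δx|,|Δy|) = gcd(5,23) + gcd(27,8) + gcd(1,18) + gcd(18,24) + gcd(39,21) + gcd(2,6) = 1+1+1+6+3+2 = 14.
Pick's theorem gives I = A − B/2 + 1 = 841 − 14/2 + 1 = 835, so the closed region contains I + B = 835 + 14 = 849 lattice points.

849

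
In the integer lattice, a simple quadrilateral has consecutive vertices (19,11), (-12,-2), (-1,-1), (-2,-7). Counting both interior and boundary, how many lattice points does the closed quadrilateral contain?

Using the shoelace formula, 2A = |[19·(-2) − (-12)·11] + [(-12)·(-1) − (-1)·(-2)] + [(-1)·(-7) − (-2)·(-1)] + [(-2)·11 − 19·(-7)]| = 220, so the area is 110.
The number of boundary lattice points is Σ gcd(|Δx|,|Δy|) = gcd(31,13) + gcd(11,1) + gcd(1,6) + gcd(21,18) = 1+1+1+3 = 6.
Pick's theorem gives I = A − B/2 + 1 = 110 − 6/2 + 1 = 108, so the closed region contains I + B = 108 + 6 = 114 lattice points.

114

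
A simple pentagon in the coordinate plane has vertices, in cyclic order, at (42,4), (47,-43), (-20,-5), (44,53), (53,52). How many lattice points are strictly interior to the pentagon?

The shoelace formula gives twice the area as |[42·(-43) − 47·4] + [47·(-5) − (-20)·(-43)] + [(-20)·53 − 44·(-5)] + [44·52 − 53·53] + [53·4 − 42·52]| = 6422, so the area is 3211.
Summing gcd(|Δx|,|Δy|) over the edges gives the boundary count: gcd(5,47) + gcd(67,38) + gcd(64,58) + gcd(9,1) + gcd(11,48) = 1+1+2+1+1 = 6.
By Pick's theorem A = I + B/2 − 1, so I = 3211 − 6/2 + 1 = 3209.

3209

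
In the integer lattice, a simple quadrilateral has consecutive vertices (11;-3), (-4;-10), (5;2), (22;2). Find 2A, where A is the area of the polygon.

Using the shoelace formula, 2A = |(11·(-10) − (-4)·(-3)) + ((-4)·2 − 5·(-10)) + (5·2 − 22·2) + (22·(-3) − 11·2)| = 202, so the area is 101.

202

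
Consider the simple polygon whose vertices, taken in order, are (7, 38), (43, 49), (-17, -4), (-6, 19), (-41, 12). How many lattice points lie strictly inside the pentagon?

Using the shoelace formula, 2A = |[7·49 − 43·38] + [43·(-4) − (-17)·49] + [(-17)·19 − (-6)·(-4)] + [(-6)·12 − (-41)·19] + [(-41)·38 − 7·12]| = 1912, so the area is 956.
Along each edge there are gcd(|Δx|,|Δy|)+1 lattice points, so counting each shared vertex once the boundary has gcd(36,11) + gcd(60,53) + gcd(11,23) + gcd(35,7) + gcd(48,26) = 1+1+1+7+2 = 12.
Pick's theorem gives I = A − B/2 + 1 = 956 − 12/2 + 1 = 951.

951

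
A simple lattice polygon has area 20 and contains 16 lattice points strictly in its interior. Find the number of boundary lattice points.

Pick's theorem gives A = I + B/2 − 1, so B = 2(A − I + 1) = 2(20 − 16 + 1) = 10.

10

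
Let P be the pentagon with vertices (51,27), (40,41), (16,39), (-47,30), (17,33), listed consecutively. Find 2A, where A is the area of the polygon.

943

The shoelace formula gives twice the area as |[51·41 − 40·27] + [40·39 − 16·41] + [16·30 − (-47)·39] + [(-47)·33 − 17·30] + [17·27 − 51·33]| = 943, so the area is 943/2.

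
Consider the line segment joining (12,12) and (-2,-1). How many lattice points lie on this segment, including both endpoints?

The number of lattice points on a segment between lattice points is gcd(|Δx|,|Δy|) + 1 = gcd(14,13) + 1 = 1 + 1 = 2.

2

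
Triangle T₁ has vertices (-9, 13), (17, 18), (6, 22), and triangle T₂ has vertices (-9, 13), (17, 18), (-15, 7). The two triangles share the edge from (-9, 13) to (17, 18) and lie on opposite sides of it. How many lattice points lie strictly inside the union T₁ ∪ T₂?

The union is the simple quadrilateral with vertices (-9, 13), (6, 22), (17, 18), (-15, 7) in order.
By the shoelace formula, twice the signed area is |((-9)·22 − 6·13) + (6·18 − 17·22) + (17·7 − (-15)·18) + ((-15)·13 − (-9)·7)| = 285, so the area is 142.5.
Summing gcd(|Δx|,|Δy|) over the edges gives the boundary count: gcd(15,9) + gcd(11,4) + gcd(32,11) + gcd(6,6) = 3+1+1+6 = 11.
By Pick's theorem I = A − B/2 + 1 = 142.5 − 11/2 + 1 = 138.

138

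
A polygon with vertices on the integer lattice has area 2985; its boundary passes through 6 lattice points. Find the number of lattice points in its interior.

From Pick's theorem, I = A − B/2 + 1 = 2985 − 6/2 + 1 = 2983.

2983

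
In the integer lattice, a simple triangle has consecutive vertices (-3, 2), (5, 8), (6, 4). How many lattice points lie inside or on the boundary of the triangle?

22

Using the shoelace formula, 2A = |[(-3)·8 − 5·2] + [5·4 − 6·8] + [6·2 − (-3)·4]| = 38, so the area is 19.
Summing gcd(|Δx|,|Δy|) over the edges gives the boundary count: gcd(8,6) + gcd(1,4) + gcd(9,2) = 2+1+1 = 4.
Pick's theorem gives I = A − B/2 + 1 = 19 − 4/2 + 1 = 18, so the closed region contains I + B = 18 + 4 = 22 lattice points.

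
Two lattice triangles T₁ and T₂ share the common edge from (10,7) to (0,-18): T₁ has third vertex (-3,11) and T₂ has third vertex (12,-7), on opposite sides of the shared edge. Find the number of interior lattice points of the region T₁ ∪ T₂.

276

The union is the simple quadrilateral with vertices (10,7), (-3,11), (0,-18), (12,-7) in order.
The shoelace formula gives twice the area as |(10·11 − (-3)·7) + ((-3)·(-18) − 0·11) + (0·(-7) − 12·(-18)) + (12·7 − 10·(-7))| = 555, so the area is 277.5.
The number of boundary lattice points is Σ gcd(|Δx|,|Δy|) = gcd(13,4) + gcd(3,29) + gcd(12,11) + gcd(2,14) = 1+1+1+2 = 5.
By Pick's theorem I = A − B/2 + 1 = 277.5 − 5/2 + 1 = 276.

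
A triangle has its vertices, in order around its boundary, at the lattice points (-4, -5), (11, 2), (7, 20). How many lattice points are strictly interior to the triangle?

148

Using the shoelace formula, 2A = |[(-4)·2 − 11·(-5)] + [11·20 − 7·2] + [7·(-5) − (-4)·20]| = 298, so the area is 149.
The number of boundary lattice points is Σ gcd(|Δx|,|Δy|) = gcd(15,7) + gcd(4,18) + gcd(11,25) = 1+2+1 = 4.
Pick's theorem gives I = A − B/2 + 1 = 149 − 4/2 + 1 = 148.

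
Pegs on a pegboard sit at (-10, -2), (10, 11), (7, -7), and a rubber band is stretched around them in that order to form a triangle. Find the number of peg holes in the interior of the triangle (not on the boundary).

159

Using the shoelace formula, 2A = |((-10)·11 − 10·(-2)) + (10·(-7) − 7·11) + (7·(-2) − (-10)·(-7))| = 321, so the area is 321/2.
Summing gcd(|Δx|,|Δy|) over the edges gives the boundary count: gcd(20,13) + gcd(3,18) + gcd(17,5) = 1+3+1 = 5.
Pick's theorem gives I = A − B/2 + 1 = 321/2 − 5/2 + 1 = 159.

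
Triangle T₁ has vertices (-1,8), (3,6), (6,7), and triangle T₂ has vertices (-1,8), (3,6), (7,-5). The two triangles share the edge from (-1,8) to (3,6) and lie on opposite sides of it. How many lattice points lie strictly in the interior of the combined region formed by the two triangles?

The union is the simple quadrilateral with vertices (-1,8), (6,7), (3,6), (7,-5) in order.
By the shoelace formula, twice the signed area is |((-1)·7 − 6·8) + (6·6 − 3·7) + (3·(-5) − 7·6) + (7·8 − (-1)·(-5))| = 46, so the area is 23.
Summing gcd(|Δx|,|Δy|) over the edges gives the boundary count: gcd(7,1) + gcd(3,1) + gcd(4,11) + gcd(8,13) = 1+1+1+1 = 4.
By Pick's theorem I = A − B/2 + 1 = 23 − 4/2 + 1 = 22.

22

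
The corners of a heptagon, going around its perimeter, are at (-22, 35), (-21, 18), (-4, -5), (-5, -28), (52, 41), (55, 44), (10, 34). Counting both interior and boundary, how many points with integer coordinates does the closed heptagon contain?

The shoelace formula gives twice the area as |((-22)·18 − (-21)·35) + ((-21)·(-5) − (-4)·18) + ((-4)·(-28) − (-5)·(-5)) + ((-5)·41 − 52·(-28)) + (52·44 − 55·41) + (55·34 − 10·44) + (10·35 − (-22)·34)| = 4415, so the area is 4415/2.
Along each edge there are gcd(|Δx|,|Δy|)+1 lattice points, so counting each shared vertex once the boundary has gcd(1,17) + gcd(17,23) + gcd(1,23) + gcd(57,69) + gcd(3,3) + gcd(45,10) + gcd(32,1) = 1+1+1+3+3+5+1 = 15.
Pick's theorem gives I = A − B/2 + 1 = 4415/2 − 15/2 + 1 = 2201, so the closed region contains I + B = 2201 + 15 = 2216 lattice points.

2216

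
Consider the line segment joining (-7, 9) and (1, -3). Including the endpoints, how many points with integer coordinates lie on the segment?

The number of lattice points on a segment between lattice points is gcd(|Δx|,|Δy|) + 1 = gcd(8,12) + 1 = 4 + 1 = 5.

5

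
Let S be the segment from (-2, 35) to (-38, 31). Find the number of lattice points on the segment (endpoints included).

The number of lattice points on a segment between lattice points is gcd(|Δx|,|Δy|) + 1 = gcd(36,4) + 1 = 4 + 1 = 5.

5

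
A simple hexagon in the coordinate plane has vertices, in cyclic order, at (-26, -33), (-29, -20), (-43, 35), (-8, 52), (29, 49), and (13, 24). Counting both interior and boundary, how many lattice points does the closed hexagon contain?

The shoelace formula gives twice the area as |((-26)·(-20) − (-29)·(-33)) + ((-29)·35 − (-43)·(-20)) + ((-43)·52 − (-8)·35) + ((-8)·49 − 29·52) + (29·24 − 13·49) + (13·(-33) − (-26)·24)| = 5914, so the area is 2957.
The number of boundary lattice points is Σ gcd(|Δx|,|Δy|) = gcd(3,13) + gcd(14,55) + gcd(35,17) + gcd(37,3) + gcd(16,25) + gcd(39,57) = 1+1+1+1+1+3 = 8.
Pick's theorem gives I = A − B/2 + 1 = 2957 − 8/2 + 1 = 2954, so the closed region contains I + B = 2954 + 8 = 2962 lattice points.

2962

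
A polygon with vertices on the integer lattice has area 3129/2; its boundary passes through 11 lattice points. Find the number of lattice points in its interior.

1560

From Pick's theorem, I = A − B/2 + 1 = 3129/2 − 11/2 + 1 = 1560.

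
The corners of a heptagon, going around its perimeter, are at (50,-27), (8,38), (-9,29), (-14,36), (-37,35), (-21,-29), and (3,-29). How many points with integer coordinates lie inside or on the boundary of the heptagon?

3767

Using the shoelace formula, 2A = |[50·38 − 8·(-27)] + [8·29 − (-9)·38] + [(-9)·36 − (-14)·29] + [(-14)·35 − (-37)·36] + [(-37)·(-29) − (-21)·35] + [(-21)·(-29) − 3·(-29)] + [3·(-27) − 50·(-29)]| = 7487, so the area is 3743.5.
The number of boundary lattice points is Σ gcd(|Δx|,|Δy|) = gcd(42,65) + gcd(17,9) + gcd(5,7) + gcd(23,1) + gcd(16,64) + gcd(24,0) + gcd(47,2) = 1+1+1+1+16+24+1 = 45.
Pick's theorem gives I = A − B/2 + 1 = 3743.5 − 45/2 + 1 = 3722, so the closed region contains I + B = 3722 + 45 = 3767 lattice points.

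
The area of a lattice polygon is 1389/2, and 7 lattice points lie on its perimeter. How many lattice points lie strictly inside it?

692

Pick's theorem A = I + B/2 − 1 rearranges to I = A − B/2 + 1 = 1389/2 − 7/2 + 1 = 692.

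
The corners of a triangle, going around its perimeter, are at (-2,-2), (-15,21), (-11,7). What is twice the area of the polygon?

Using the shoelace formula, 2A = |[(-2)·21 − (-15)·(-2)] + [(-15)·7 − (-11)·21] + [(-11)·(-2) − (-2)·7]| = 90, so the area is 45.

90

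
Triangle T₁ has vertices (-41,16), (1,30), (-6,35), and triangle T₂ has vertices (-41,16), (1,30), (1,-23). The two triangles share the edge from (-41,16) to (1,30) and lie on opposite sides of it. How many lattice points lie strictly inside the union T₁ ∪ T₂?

The union is the simple quadrilateral with vertices (-41,16), (-6,35), (1,30), (1,-23) in order.
By the shoelace formula, twice the signed area is |[(-41)·35 − (-6)·16] + [(-6)·30 − 1·35] + [1·(-23) − 1·30] + [1·16 − (-41)·(-23)]| = 2534, so the area is 1267.
The number of boundary lattice points is Σ gcd(|Δx|,|Δy|) = gcd(35,19) + gcd(7,5) + gcd(0,53) + gcd(42,39) = 1+1+53+3 = 58.
By Pick's theorem I = A − B/2 + 1 = 1267 − 58/2 + 1 = 1239.

1239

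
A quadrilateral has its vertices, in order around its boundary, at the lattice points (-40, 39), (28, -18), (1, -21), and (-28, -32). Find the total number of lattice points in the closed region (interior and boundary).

Using the shoelace formula, 2A = |((-40)·(-18) − 28·39) + (28·(-21) − 1·(-18)) + (1·(-32) − (-28)·(-21)) + ((-28)·39 − (-40)·(-32))| = 3934, so the area is 1967.
Summing gcd(|Δx|,|Δy|) over the edges gives the boundary count: gcd(68,57) + gcd(27,3) + gcd(29,11) + gcd(12,71) = 1+3+1+1 = 6.
Pick's theorem gives I = A − B/2 + 1 = 1967 − 6/2 + 1 = 1965, so the closed region contains I + B = 1965 + 6 = 1971 lattice points.

1971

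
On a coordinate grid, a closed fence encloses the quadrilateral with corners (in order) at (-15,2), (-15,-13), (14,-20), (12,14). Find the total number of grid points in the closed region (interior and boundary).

700

Using the shoelace formula, 2A = |((-15)·(-13) − (-15)·2) + ((-15)·(-20) − 14·(-13)) + (14·14 − 12·(-20)) + (12·2 − (-15)·14)| = 1377, so the area is 1377/2.
The number of boundary lattice points is Σ gcd(|Δx|,|Δy|) = gcd(0,15) + gcd(29,7) + gcd(2,34) + gcd(27,12) = 15+1+2+3 = 21.
Pick's theorem gives I = A − B/2 + 1 = 1377/2 − 21/2 + 1 = 679, so the closed region contains I + B = 679 + 21 = 700 lattice points.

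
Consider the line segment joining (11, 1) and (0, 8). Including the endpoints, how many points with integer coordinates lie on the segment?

The number of lattice points on a segment between lattice points is gcd(|Δx|,|Δy|) + 1 = gcd(11,7) + 1 = 1 + 1 = 2.

2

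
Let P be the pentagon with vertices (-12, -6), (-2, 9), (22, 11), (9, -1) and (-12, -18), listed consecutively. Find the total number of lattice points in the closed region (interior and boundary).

401

The shoelace formula gives twice the area as |[(-12)·9 − (-2)·(-6)] + [(-2)·11 − 22·9] + [22·(-1) − 9·11] + [9·(-18) − (-12)·(-1)] + [(-12)·(-6) − (-12)·(-18)]| = 779, so the area is 779/2.
The number of boundary lattice points is Σ gcd(|Δx|,|Δy|) = gcd(10,15) + gcd(24,2) + gcd(13,12) + gcd(21,17) + gcd(0,12) = 5+2+1+1+12 = 21.
Pick's theorem gives I = A − B/2 + 1 = 779/2 − 21/2 + 1 = 380, so the closed region contains I + B = 380 + 21 = 401 lattice points.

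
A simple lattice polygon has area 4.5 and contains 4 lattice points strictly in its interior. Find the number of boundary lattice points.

3

Pick's theorem gives A = I + B/2 − 1, so B = 2(A − I + 1) = 2(4.5 − 4 + 1) = 3.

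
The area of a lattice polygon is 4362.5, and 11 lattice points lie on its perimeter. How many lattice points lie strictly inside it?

Pick's theorem A = I + B/2 − 1 rearranges to I = A − B/2 + 1 = 4362.5 − 11/2 + 1 = 4358.

4358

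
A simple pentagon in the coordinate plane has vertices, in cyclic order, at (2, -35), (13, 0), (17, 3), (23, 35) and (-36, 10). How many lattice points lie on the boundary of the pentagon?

6

Summing gcd(|Δx|,|Δy|) over the edges gives the boundary count: gcd(11,35) + gcd(4,3) + gcd(6,32) + gcd(59,25) + gcd(38,45) = 1+1+2+1+1 = 6.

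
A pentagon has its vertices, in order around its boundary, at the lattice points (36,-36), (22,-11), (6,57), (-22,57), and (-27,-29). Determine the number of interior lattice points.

By the shoelace formula, twice the signed area is |(36·(-11) − 22·(-36)) + (22·57 − 6·(-11)) + (6·57 − (-22)·57) + ((-22)·(-29) − (-27)·57) + ((-27)·(-36) − 36·(-29))| = 7505, so the area is 7505/2.
Along each edge there are gcd(|Δx|,|Δy|)+1 lattice points, so counting each shared vertex once the boundary has gcd(14,25) + gcd(16,68) + gcd(28,0) + gcd(5,86) + gcd(63,7) = 1+4+28+1+7 = 41.
Pick's theorem gives I = A − B/2 + 1 = 7505/2 − 41/2 + 1 = 3733.

3733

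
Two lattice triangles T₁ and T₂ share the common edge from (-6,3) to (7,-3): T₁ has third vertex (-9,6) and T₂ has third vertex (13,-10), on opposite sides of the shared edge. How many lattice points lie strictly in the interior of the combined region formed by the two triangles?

The union is the simple quadrilateral with vertices (-6,3), (-9,6), (7,-3), (13,-10) in order.
By the shoelace formula, twice the signed area is |[(-6)·6 − (-9)·3] + [(-9)·(-3) − 7·6] + [7·(-10) − 13·(-3)] + [13·3 − (-6)·(-10)]| = 76, so the area is 38.
Summing gcd(|Δx|,|Δy|) over the edges gives the boundary count: gcd(3,3) + gcd(16,9) + gcd(6,7) + gcd(19,13) = 3+1+1+1 = 6.
By Pick's theorem I = A − B/2 + 1 = 38 − 6/2 + 1 = 36.

36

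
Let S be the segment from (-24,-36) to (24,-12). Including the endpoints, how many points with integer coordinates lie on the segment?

The number of lattice points on a segment between lattice points is gcd(|Δx|,|Δy|) + 1 = gcd(48,24) + 1 = 24 + 1 = 25.

25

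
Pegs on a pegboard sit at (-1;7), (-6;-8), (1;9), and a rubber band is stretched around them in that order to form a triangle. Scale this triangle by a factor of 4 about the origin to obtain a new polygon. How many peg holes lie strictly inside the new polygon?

Using the shoelace formula, 2A = |[(-1)·(-8) − (-6)·7] + [(-6)·9 − 1·(-8)] + [1·7 − (-1)·9]| = 20, so the area is 10.
Summing gcd(|Δx|,|Δy|) over the edges gives the boundary count: gcd(5,15) + gcd(7,17) + gcd(2,2) = 5+1+2 = 8.
Scaling by 4 multiplies the area by 4² = 16 (so the new area is 160) and multiplies the boundary lattice-point count by 4, giving 32.
By Pick's theorem, the interior count of the dilated polygon is 160 − 32/2 + 1 = 145.

145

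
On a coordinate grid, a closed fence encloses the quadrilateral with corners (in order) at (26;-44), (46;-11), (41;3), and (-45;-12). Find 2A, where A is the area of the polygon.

Using the shoelace formula, 2A = |(26·(-11) − 46·(-44)) + (46·3 − 41·(-11)) + (41·(-12) − (-45)·3) + ((-45)·(-44) − 26·(-12))| = 4262, so the area is 2131.

4262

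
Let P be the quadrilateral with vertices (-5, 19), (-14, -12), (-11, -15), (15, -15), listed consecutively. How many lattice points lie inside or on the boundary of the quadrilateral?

519

By the shoelace formula, twice the signed area is |((-5)·(-12) − (-14)·19) + ((-14)·(-15) − (-11)·(-12)) + ((-11)·(-15) − 15·(-15)) + (15·19 − (-5)·(-15))| = 1004, so the area is 502.
Along each edge there are gcd(|Δx|,|Δy|)+1 lattice points, so counting each shared vertex once the boundary has gcd(9,31) + gcd(3,3) + gcd(26,0) + gcd(20,34) = 1+3+26+2 = 32.
Pick's theorem gives I = A − B/2 + 1 = 502 − 32/2 + 1 = 487, so the closed region contains I + B = 487 + 32 = 519 lattice points.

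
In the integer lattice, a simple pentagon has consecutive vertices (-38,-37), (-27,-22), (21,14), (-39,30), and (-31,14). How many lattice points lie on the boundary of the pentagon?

Along each edge there are gcd(|Δx|,|Δy|)+1 lattice points, so counting each shared vertex once the boundary has gcd(11,15) + gcd(48,36) + gcd(60,16) + gcd(8,16) + gcd(7,51) = 1+12+4+8+1 = 26.

26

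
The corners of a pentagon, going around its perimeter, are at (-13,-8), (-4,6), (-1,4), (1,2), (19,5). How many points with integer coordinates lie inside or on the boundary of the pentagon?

128

The shoelace formula gives twice the area as |[(-13)·6 − (-4)·(-8)] + [(-4)·4 − (-1)·6] + [(-1)·2 − 1·4] + [1·5 − 19·2] + [19·(-8) − (-13)·5]| = 246, so the area is 123.
Summing gcd(|Δx|,|Δy|) over the edges gives the boundary count: gcd(9,14) + gcd(3,2) + gcd(2,2) + gcd(18,3) + gcd(32,13) = 1+1+2+3+1 = 8.
Pick's theorem gives I = A − B/2 + 1 = 123 − 8/2 + 1 = 120, so the closed region contains I + B = 120 + 8 = 128 lattice points.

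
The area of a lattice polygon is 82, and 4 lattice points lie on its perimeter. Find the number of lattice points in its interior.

81

From Pick's theorem, I = A − B/2 + 1 = 82 − 4/2 + 1 = 81.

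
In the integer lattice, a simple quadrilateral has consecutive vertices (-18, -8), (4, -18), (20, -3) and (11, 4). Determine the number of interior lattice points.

Using the shoelace formula, 2A = |[(-18)·(-18) − 4·(-8)] + [4·(-3) − 20·(-18)] + [20·4 − 11·(-3)] + [11·(-8) − (-18)·4]| = 801, so the area is 801/2.
The number of boundary lattice points is Σ gcd(|Δx|,|Δy|) = gcd(22,10) + gcd(16,15) + gcd(9,7) + gcd(29,12) = 2+1+1+1 = 5.
Pick's theorem gives I = A − B/2 + 1 = 801/2 − 5/2 + 1 = 399.

399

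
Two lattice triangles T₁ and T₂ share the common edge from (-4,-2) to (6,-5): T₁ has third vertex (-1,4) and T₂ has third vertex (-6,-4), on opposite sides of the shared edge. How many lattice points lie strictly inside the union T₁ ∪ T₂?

The union is the simple quadrilateral with vertices (-4,-2), (-1,4), (6,-5), (-6,-4) in order.
Using the shoelace formula, 2A = |[(-4)·4 − (-1)·(-2)] + [(-1)·(-5) − 6·4] + [6·(-4) − (-6)·(-5)] + [(-6)·(-2) − (-4)·(-4)]| = 95, so the area is 47.5.
Along each edge there are gcd(|Δx|,|Δy|)+1 lattice points, so counting each shared vertex once the boundary has gcd(3,6) + gcd(7,9) + gcd(12,1) + gcd(2,2) = 3+1+1+2 = 7.
By Pick's theorem I = A − B/2 + 1 = 47.5 − 7/2 + 1 = 45.

45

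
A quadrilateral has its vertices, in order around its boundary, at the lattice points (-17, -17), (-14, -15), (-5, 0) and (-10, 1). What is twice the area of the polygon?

The shoelace formula gives twice the area as |[(-17)·(-15) − (-14)·(-17)] + [(-14)·0 − (-5)·(-15)] + [(-5)·1 − (-10)·0] + [(-10)·(-17) − (-17)·1]| = 124, so the area is 62.

124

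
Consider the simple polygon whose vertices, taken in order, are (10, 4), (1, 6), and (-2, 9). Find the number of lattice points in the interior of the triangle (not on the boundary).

9

The shoelace formula gives twice the area as |[10·6 − 1·4] + [1·9 − (-2)·6] + [(-2)·4 − 10·9]| = 21, so the area is 21/2.
Along each edge there are gcd(|Δx|,|Δy|)+1 lattice points, so counting each shared vertex once the boundary has gcd(9,2) + gcd(3,3) + gcd(12,5) = 1+3+1 = 5.
By Pick's theorem A = I + B/2 − 1, so I = 21/2 − 5/2 + 1 = 9.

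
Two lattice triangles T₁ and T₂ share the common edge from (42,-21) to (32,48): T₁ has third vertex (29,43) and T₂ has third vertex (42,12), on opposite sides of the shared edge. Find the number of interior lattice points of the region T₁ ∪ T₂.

The union is the simple quadrilateral with vertices (42,-21), (29,43), (32,48), (42,12) in order.
Using the shoelace formula, 2A = |[42·43 − 29·(-21)] + [29·48 − 32·43] + [32·12 − 42·48] + [42·(-21) − 42·12]| = 587, so the area is 293.5.
Along each edge there are gcd(|Δx|,|Δy|)+1 lattice points, so counting each shared vertex once the boundary has gcd(13,64) + gcd(3,5) + gcd(10,36) + gcd(0,33) = 1+1+2+33 = 37.
By Pick's theorem I = A − B/2 + 1 = 293.5 − 37/2 + 1 = 276.

276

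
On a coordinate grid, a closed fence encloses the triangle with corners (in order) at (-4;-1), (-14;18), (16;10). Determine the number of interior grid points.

By the shoelace formula, twice the signed area is |[(-4)·18 − (-14)·(-1)] + [(-14)·10 − 16·18] + [16·(-1) − (-4)·10]| = 490, so the area is 245.
Along each edge there are gcd(|Δx|,|Δy|)+1 lattice points, so counting each shared vertex once the boundary has gcd(10,19) + gcd(30,8) + gcd(20,11) = 1+2+1 = 4.
Pick's theorem gives I = A − B/2 + 1 = 245 − 4/2 + 1 = 244.

244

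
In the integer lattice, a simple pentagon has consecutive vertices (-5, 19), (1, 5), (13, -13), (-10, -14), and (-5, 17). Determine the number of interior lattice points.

337

Using the shoelace formula, 2A = |[(-5)·5 − 1·19] + [1·(-13) − 13·5] + [13·(-14) − (-10)·(-13)] + [(-10)·17 − (-5)·(-14)] + [(-5)·19 − (-5)·17]| = 684, so the area is 342.
Summing gcd(|Δx|,|Δy|) over the edges gives the boundary count: gcd(6,14) + gcd(12,18) + gcd(23,1) + gcd(5,31) + gcd(0,2) = 2+6+1+1+2 = 12.
By Pick's theorem A = I + B/2 − 1, so I = 342 − 12/2 + 1 = 337.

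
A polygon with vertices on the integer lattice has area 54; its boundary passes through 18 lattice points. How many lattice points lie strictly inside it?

46

Pick's theorem A = I + B/2 − 1 rearranges to I = A − B/2 + 1 = 54 − 18/2 + 1 = 46.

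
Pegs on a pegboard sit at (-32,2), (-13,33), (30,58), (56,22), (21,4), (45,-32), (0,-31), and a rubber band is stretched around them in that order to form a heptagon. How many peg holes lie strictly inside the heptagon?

4411

The shoelace formula gives twice the area as |[(-32)·33 − (-13)·2] + [(-13)·58 − 30·33] + [30·22 − 56·58] + [56·4 − 21·22] + [21·(-32) − 45·4] + [45·(-31) − 0·(-32)] + [0·2 − (-32)·(-31)]| = 8839, so the area is 4419.5.
The number of boundary lattice points is Σ gcd(|Δx|,|Δy|) = gcd(19,31) + gcd(43,25) + gcd(26,36) + gcd(35,18) + gcd(24,36) + gcd(45,1) + gcd(32,33) = 1+1+2+1+12+1+1 = 19.
By Pick's theorem A = I + B/2 − 1, so I = 4419.5 − 19/2 + 1 = 4411.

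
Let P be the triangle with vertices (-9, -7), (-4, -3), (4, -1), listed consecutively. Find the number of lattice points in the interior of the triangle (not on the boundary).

10

Using the shoelace formula, 2A = |[(-9)·(-3) − (-4)·(-7)] + [(-4)·(-1) − 4·(-3)] + [4·(-7) − (-9)·(-1)]| = 22, so the area is 11.
Along each edge there are gcd(|Δx|,|Δy|)+1 lattice points, so counting each shared vertex once the boundary has gcd(5,4) + gcd(8,2) + gcd(13,6) = 1+2+1 = 4.
By Pick's theorem A = I + B/2 − 1, so I = 11 − 4/2 + 1 = 10.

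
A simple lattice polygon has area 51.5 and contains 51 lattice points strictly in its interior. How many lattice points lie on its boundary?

3

Pick's theorem gives A = I + B/2 − 1, so B = 2(A − I + 1) = 2(51.5 − 51 + 1) = 3.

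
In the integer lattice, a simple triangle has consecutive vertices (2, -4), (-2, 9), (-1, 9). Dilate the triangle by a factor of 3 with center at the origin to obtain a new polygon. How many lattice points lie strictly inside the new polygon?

By the shoelace formula, twice the signed area is |(2·9 − (-2)·(-4)) + ((-2)·9 − (-1)·9) + ((-1)·(-4) − 2·9)| = 13, so the area is 13/2.
The number of boundary lattice points is Σ gcd(|Δx|,|Δy|) = gcd(4,13) + gcd(1,0) + gcd(3,13) = 1+1+1 = 3.
Scaling by 3 multiplies the area by 3² = 9 (so the new area is 58.5) and multiplies the boundary lattice-point count by 3, giving 9.
By Pick's theorem, the interior count of the dilated polygon is 58.5 − 9/2 + 1 = 55.

55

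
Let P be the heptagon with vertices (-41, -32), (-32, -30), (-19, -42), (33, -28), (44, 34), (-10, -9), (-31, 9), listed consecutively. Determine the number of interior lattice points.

By the shoelace formula, twice the signed area is |[(-41)·(-30) − (-32)·(-32)] + [(-32)·(-42) − (-19)·(-30)] + [(-19)·(-28) − 33·(-42)] + [33·34 − 44·(-28)] + [44·(-9) − (-10)·34] + [(-10)·9 − (-31)·(-9)] + [(-31)·(-32) − (-41)·9]| = 6188, so the area is 3094.
Summing gcd(|Δx|,|Δy|) over the edges gives the boundary count: gcd(9,2) + gcd(13,12) + gcd(52,14) + gcd(11,62) + gcd(54,43) + gcd(21,18) + gcd(10,41) = 1+1+2+1+1+3+1 = 10.
Pick's theorem gives I = A − B/2 + 1 = 3094 − 10/2 + 1 = 3090.

3090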